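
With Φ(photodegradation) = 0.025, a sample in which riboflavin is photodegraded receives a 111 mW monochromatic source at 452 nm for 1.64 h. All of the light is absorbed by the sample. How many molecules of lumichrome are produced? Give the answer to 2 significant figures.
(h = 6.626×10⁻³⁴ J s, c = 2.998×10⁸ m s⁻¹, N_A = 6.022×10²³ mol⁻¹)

Photon energy at 452 nm: hc/λ = (6.626×10⁻³⁴)(2.998×10⁸)/(452×10⁻⁹) = 4.395×10⁻¹⁹ J.
Energy delivered: (111 mW)(5904 s) = 655.3 J.
Photons incident: 655.3 / 4.395×10⁻¹⁹ = 1.491×10²¹, i.e. 1.491×10²¹/6.022×10²³ = 0.002476 mol.
Product: Φ × n_abs = 0.025 × 0.002476 = 6.190×10⁻⁵ mol.
As a count: 6.190×10⁻⁵ × 6.022×10²³ = 3.7×10¹⁹.

3.7×10¹⁹ molecules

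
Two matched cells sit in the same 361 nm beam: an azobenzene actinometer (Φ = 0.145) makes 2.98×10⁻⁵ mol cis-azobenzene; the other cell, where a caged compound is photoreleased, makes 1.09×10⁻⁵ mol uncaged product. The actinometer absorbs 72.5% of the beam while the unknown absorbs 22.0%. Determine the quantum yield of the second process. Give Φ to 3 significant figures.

Φ = 0.175

Photons absorbed by the actinometer: 2.98×10⁻⁵ / 0.145 = 2.055×10⁻⁴ mol.
Incident flux: 2.055×10⁻⁴ / 0.725 = 2.834×10⁻⁴ einstein.
Absorbed by unknown: 0.220 × 2.834×10⁻⁴ = 6.235×10⁻⁵ mol.
Φ(unknown) = 1.09×10⁻⁵ / 6.235×10⁻⁵ = 0.175.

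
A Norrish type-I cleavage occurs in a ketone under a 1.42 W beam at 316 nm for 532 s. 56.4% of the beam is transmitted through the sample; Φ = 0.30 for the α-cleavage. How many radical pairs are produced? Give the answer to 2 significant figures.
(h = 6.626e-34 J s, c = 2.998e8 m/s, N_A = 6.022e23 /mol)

Photon energy at 316 nm: hc/λ = (6.626e-34)(2.998e8)/(316e-9) = 6.286e-19 J.
Energy delivered: (1.42 W)(532 s) = 755.4 J.
Photons incident: 755.4 / 6.286e-19 = 1.202e21, i.e. 1.202e21/6.022e23 = 0.001996 mol.
Fraction absorbed: 1 − 56.4/100 = 0.4360.
Photons absorbed: 0.4360 × 0.001996 = 8.703e-4 mol.
Product: Φ × n_abs = 0.30 × 8.703e-4 = 2.611e-4 mol.
As a count: 2.611e-4 × 6.022e23 = 1.6e20.

1.6e20 radical pairs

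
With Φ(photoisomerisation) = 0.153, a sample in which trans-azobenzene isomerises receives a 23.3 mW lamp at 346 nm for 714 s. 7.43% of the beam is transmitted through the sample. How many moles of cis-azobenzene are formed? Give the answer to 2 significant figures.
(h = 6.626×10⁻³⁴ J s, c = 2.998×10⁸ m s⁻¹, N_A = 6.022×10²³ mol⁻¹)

6.8×10⁻⁶ mol

Photon energy at 346 nm: hc/λ = (6.626×10⁻³⁴)(2.998×10⁸)/(346×10⁻⁹) = 5.741×10⁻¹⁹ J.
Energy delivered: (23.3 mW)(714 s) = 16.64 J.
Photons incident: 16.64 / 5.741×10⁻¹⁹ = 2.898×10¹⁹, i.e. 2.898×10¹⁹/6.022×10²³ = 4.812×10⁻⁵ mol.
Fraction absorbed: 1 − 7.43/100 = 0.9257.
Photons absorbed: 0.9257 × 4.812×10⁻⁵ = 4.454×10⁻⁵ mol.
Product: Φ × n_abs = 0.153 × 4.454×10⁻⁵ = 6.815×10⁻⁶ mol.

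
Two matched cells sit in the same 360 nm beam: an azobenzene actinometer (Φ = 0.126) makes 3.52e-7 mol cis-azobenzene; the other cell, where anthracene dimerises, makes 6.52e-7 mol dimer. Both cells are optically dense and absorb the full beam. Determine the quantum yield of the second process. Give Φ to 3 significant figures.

Photons absorbed by the actinometer: 3.52e-7 / 0.126 = 2.794e-6 mol.
Φ(unknown) = 6.52e-7 / 2.794e-6 = 0.233.

Φ = 0.233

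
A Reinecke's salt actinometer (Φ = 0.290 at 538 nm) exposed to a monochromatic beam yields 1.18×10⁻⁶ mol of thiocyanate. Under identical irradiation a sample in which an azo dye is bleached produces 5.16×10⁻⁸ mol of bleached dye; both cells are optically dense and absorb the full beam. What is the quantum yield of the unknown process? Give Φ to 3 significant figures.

Φ = 0.0127

Photons absorbed by the actinometer: 1.18×10⁻⁶ / 0.290 = 4.069×10⁻⁶ mol.
Φ(unknown) = 5.16×10⁻⁸ / 4.069×10⁻⁶ = 0.0127.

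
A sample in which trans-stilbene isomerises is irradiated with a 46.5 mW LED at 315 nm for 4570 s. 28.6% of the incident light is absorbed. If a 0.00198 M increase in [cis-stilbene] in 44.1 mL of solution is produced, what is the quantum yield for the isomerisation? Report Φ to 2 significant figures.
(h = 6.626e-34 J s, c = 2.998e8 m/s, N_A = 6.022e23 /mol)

Φ = 0.55

Product: (0.00198 M)(0.0441 L) = 8.732e-5 mol.
Photon energy at 315 nm: hc/λ = (6.626e-34)(2.998e8)/(315e-9) = 6.306e-19 J.
Energy delivered: (46.5 mW)(4570 s) = 212.5 J.
Photons incident: 212.5 / 6.306e-19 = 3.370e20, i.e. 3.370e20/6.022e23 = 5.596e-4 mol.
Photons absorbed: 0.286 × 5.596e-4 = 1.600e-4 mol.
Φ = 8.732e-5 mol / 1.600e-4 mol photons = 0.55.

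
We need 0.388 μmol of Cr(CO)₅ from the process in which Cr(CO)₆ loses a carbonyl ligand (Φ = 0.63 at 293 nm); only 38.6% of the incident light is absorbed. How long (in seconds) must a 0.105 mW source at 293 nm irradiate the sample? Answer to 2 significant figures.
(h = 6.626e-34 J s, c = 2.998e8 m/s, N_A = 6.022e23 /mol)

Product: 0.388 μmol = 3.88e-7 mol.
Photons that must be absorbed: 3.88e-7 / 0.63 = 6.159e-7 mol.
Incident photons needed: 6.159e-7 / 0.386 = 1.596e-6 mol.
Photon energy: hc/λ = 6.780e-19 J; per mole, 4.083e5 J mol⁻¹.
Energy required: 1.596e-6 × 4.083e5 = 0.6516 J.
Time: 0.6516 J / 0.000105 W = 6200 s.

t ≈ 6200 s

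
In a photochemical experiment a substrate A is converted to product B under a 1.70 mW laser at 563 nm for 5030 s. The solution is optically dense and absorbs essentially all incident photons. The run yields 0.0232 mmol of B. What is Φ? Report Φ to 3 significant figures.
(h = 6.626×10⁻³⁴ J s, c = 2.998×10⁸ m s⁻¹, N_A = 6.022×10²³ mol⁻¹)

Φ = 0.576

Product: 0.0232 mmol = 2.32×10⁻⁵ mol.
Photon energy at 563 nm: hc/λ = (6.626×10⁻³⁴)(2.998×10⁸)/(563×10⁻⁹) = 3.528×10⁻¹⁹ J.
Energy delivered: (1.70 mW)(5030 s) = 8.551 J.
Photons incident: 8.551 / 3.528×10⁻¹⁹ = 2.424×10¹⁹, i.e. 2.424×10¹⁹/6.022×10²³ = 4.025×10⁻⁵ mol.
Φ = 2.32×10⁻⁵ mol / 4.025×10⁻⁵ mol photons = 0.576.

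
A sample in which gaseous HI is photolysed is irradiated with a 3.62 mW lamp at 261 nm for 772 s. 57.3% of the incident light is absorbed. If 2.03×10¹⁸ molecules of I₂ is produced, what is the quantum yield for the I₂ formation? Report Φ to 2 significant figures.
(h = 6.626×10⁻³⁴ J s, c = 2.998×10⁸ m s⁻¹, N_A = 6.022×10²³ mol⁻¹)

Φ = 0.96

Product: 2.03×10¹⁸ / 6.022×10²³ = 3.371×10⁻⁶ mol.
Photon energy at 261 nm: hc/λ = (6.626×10⁻³⁴)(2.998×10⁸)/(261×10⁻⁹) = 7.611×10⁻¹⁹ J.
Energy delivered: (3.62 mW)(772 s) = 2.795 J.
Photons incident: 2.795 / 7.611×10⁻¹⁹ = 3.672×10¹⁸, i.e. 3.672×10¹⁸/6.022×10²³ = 6.098×10⁻⁶ mol.
Photons absorbed: 0.573 × 6.098×10⁻⁶ = 3.494×10⁻⁶ mol.
Φ = 3.371×10⁻⁶ mol / 3.494×10⁻⁶ mol photons = 0.96.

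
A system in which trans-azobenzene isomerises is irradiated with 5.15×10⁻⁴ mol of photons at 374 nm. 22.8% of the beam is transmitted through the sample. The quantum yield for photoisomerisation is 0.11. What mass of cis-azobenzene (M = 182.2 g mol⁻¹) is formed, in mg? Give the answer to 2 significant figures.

Fraction absorbed: 1 − 22.8/100 = 0.7720.
Photons absorbed: 0.7720 × 5.15×10⁻⁴ = 3.976×10⁻⁴ mol.
Product: Φ × n_abs = 0.11 × 3.976×10⁻⁴ = 4.374×10⁻⁵ mol.
Mass: 4.374×10⁻⁵ × 182.2 = 0.007969 g = 8.0 mg.

8.0 mg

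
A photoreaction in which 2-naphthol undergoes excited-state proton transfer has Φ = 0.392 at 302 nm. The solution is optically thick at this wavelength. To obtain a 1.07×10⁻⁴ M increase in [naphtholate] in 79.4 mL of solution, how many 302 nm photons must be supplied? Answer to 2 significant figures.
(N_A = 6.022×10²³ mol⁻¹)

Product: (1.07×10⁻⁴ M)(0.0794 L) = 8.496×10⁻⁶ mol.
Photons that must be absorbed: 8.496×10⁻⁶ / 0.392 = 2.167×10⁻⁵ mol.
Photon count: 2.167×10⁻⁵ × 6.022×10²³ = 1.3×10¹⁹.

1.3×10¹⁹ photons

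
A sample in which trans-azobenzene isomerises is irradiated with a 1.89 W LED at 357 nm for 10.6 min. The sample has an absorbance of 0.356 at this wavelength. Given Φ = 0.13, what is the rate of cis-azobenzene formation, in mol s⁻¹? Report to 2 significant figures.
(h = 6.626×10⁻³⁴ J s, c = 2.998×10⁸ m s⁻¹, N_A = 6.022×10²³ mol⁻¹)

4.1×10⁻⁷ mol s⁻¹

Photon energy at 357 nm: hc/λ = (6.626×10⁻³⁴)(2.998×10⁸)/(357×10⁻⁹) = 5.564×10⁻¹⁹ J.
Energy delivered: (1.89 W)(636 s) = 1202 J.
Photons incident: 1202 / 5.564×10⁻¹⁹ = 2.160×10²¹, i.e. 2.160×10²¹/6.022×10²³ = 0.003587 mol.
Fraction absorbed: 1 − 10^(−0.356) = 0.5594.
Photons absorbed: 0.5594 × 0.003587 = 0.002007 mol.
Product formed: 0.13 × 0.002007 = 2.609×10⁻⁴ mol.
Rate: 2.609×10⁻⁴ / 636 s = 4.1×10⁻⁷ mol s⁻¹.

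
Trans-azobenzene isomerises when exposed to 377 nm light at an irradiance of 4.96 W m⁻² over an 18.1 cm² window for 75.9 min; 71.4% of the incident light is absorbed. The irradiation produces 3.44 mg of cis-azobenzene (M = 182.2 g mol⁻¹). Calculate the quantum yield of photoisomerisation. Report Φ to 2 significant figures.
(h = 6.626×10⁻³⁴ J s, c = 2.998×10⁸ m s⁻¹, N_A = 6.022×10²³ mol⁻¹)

Product: 3.44 mg / 182.2 g mol⁻¹ = 1.888×10⁻⁵ mol.
Photon energy at 377 nm: hc/λ = (6.626×10⁻³⁴)(2.998×10⁸)/(377×10⁻⁹) = 5.269×10⁻¹⁹ J.
Energy delivered: (4.96 W m⁻²)(18.1×10⁻⁴ m²)(4554 s) = 40.88 J.
Photons incident: 40.88 / 5.269×10⁻¹⁹ = 7.759×10¹⁹, i.e. 7.759×10¹⁹/6.022×10²³ = 1.288×10⁻⁴ mol.
Photons absorbed: 0.714 × 1.288×10⁻⁴ = 9.196×10⁻⁵ mol.
Φ = 1.888×10⁻⁵ mol / 9.196×10⁻⁵ mol photons = 0.21.

Φ = 0.21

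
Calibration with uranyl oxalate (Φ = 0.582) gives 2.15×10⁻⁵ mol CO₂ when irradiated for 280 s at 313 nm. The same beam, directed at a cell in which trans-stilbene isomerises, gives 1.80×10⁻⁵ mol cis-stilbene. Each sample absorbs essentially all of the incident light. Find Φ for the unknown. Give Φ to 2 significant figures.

Φ = 0.49

Photons absorbed by the actinometer: 2.15×10⁻⁵ / 0.582 = 3.694×10⁻⁵ mol.
Φ(unknown) = 1.80×10⁻⁵ / 3.694×10⁻⁵ = 0.49.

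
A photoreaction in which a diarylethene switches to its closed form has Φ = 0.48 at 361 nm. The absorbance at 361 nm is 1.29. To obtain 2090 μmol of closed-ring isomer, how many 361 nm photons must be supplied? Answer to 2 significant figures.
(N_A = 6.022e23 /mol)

2.8e21 photons

Product: 2090 μmol = 0.00209 mol.
Photons that must be absorbed: 0.00209 / 0.48 = 0.004354 mol.
Fraction absorbed: 1 − 10^(−1.29) = 0.9487.
Incident photons needed: 0.004354 / 0.9487 = 0.004589 mol.
Photon count: 0.004589 × 6.022e23 = 2.8e21.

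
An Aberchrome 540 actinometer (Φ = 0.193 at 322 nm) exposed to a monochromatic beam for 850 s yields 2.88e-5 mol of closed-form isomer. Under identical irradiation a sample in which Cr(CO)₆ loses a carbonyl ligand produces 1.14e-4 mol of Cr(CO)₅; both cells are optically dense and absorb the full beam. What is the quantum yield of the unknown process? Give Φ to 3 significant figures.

Φ = 0.764

Photons absorbed by the actinometer: 2.88e-5 / 0.193 = 1.492e-4 mol.
Φ(unknown) = 1.14e-4 / 1.492e-4 = 0.764.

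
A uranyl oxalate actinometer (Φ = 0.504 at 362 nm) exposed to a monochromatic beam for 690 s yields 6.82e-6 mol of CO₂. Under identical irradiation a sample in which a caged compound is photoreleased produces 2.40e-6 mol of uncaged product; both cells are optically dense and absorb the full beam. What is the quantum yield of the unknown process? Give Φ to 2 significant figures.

Φ = 0.18

Photons absorbed by the actinometer: 6.82e-6 / 0.504 = 1.353e-5 mol.
Φ(unknown) = 2.40e-6 / 1.353e-5 = 0.18.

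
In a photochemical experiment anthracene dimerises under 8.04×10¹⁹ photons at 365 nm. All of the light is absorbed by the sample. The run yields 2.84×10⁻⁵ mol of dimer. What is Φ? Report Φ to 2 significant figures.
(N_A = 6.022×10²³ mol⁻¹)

Moles of photons: 8.04×10¹⁹ / 6.022×10²³ = 1.335×10⁻⁴ mol.
Φ = 2.84×10⁻⁵ mol / 1.335×10⁻⁴ mol photons = 0.21.

Φ = 0.21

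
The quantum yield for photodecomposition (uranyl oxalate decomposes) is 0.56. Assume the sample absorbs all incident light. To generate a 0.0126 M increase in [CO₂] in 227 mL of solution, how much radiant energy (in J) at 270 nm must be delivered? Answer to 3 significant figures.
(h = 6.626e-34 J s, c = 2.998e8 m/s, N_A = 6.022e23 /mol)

Product: (0.0126 M)(0.227 L) = 0.002860 mol.
Photons that must be absorbed: 0.002860 / 0.56 = 0.005107 mol.
Photon energy: hc/λ = 7.357e-19 J; per mole, 4.430e5 J mol⁻¹.
Energy required: 0.005107 × 4.430e5 = 2260 J.

2260 J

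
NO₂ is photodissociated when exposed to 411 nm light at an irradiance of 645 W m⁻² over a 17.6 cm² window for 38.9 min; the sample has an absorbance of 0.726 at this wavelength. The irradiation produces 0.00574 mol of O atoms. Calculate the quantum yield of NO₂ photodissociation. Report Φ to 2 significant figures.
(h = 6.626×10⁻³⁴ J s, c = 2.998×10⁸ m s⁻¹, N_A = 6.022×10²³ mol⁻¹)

Φ = 0.78

Photon energy at 411 nm: hc/λ = (6.626×10⁻³⁴)(2.998×10⁸)/(411×10⁻⁹) = 4.833×10⁻¹⁹ J.
Energy delivered: (645 W m⁻²)(17.6×10⁻⁴ m²)(2334 s) = 2650 J.
Photons incident: 2650 / 4.833×10⁻¹⁹ = 5.483×10²¹, i.e. 5.483×10²¹/6.022×10²³ = 0.009105 mol.
Fraction absorbed: 1 − 10^(−0.726) = 0.8121.
Photons absorbed: 0.8121 × 0.009105 = 0.007394 mol.
Φ = 0.00574 mol / 0.007394 mol photons = 0.78.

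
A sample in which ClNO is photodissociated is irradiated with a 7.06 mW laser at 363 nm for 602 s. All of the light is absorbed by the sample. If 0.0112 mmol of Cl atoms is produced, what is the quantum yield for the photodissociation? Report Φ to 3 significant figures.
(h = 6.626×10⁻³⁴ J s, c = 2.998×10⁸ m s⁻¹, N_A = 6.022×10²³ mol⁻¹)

Product: 0.0112 mmol = 1.12×10⁻⁵ mol.
Photon energy at 363 nm: hc/λ = (6.626×10⁻³⁴)(2.998×10⁸)/(363×10⁻⁹) = 5.472×10⁻¹⁹ J.
Energy delivered: (7.06 mW)(602 s) = 4.250 J.
Photons incident: 4.250 / 5.472×10⁻¹⁹ = 7.767×10¹⁸, i.e. 7.767×10¹⁸/6.022×10²³ = 1.290×10⁻⁵ mol.
Φ = 1.12×10⁻⁵ mol / 1.290×10⁻⁵ mol photons = 0.868.

Φ = 0.868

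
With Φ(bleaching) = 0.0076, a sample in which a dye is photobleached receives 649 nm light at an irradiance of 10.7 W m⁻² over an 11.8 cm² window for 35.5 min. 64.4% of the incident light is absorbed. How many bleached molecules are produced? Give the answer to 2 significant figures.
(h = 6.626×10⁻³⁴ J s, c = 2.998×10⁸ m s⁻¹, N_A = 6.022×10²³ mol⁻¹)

Photon energy at 649 nm: hc/λ = (6.626×10⁻³⁴)(2.998×10⁸)/(649×10⁻⁹) = 3.061×10⁻¹⁹ J.
Energy delivered: (10.7 W m⁻²)(11.8×10⁻⁴ m²)(2130 s) = 26.89 J.
Photons incident: 26.89 / 3.061×10⁻¹⁹ = 8.785×10¹⁹, i.e. 8.785×10¹⁹/6.022×10²³ = 1.459×10⁻⁴ mol.
Photons absorbed: 0.644 × 1.459×10⁻⁴ = 9.396×10⁻⁵ mol.
Product: Φ × n_abs = 0.0076 × 9.396×10⁻⁵ = 7.141×10⁻⁷ mol.
As a count: 7.141×10⁻⁷ × 6.022×10²³ = 4.3×10¹⁷.

4.3×10¹⁷ bleached molecules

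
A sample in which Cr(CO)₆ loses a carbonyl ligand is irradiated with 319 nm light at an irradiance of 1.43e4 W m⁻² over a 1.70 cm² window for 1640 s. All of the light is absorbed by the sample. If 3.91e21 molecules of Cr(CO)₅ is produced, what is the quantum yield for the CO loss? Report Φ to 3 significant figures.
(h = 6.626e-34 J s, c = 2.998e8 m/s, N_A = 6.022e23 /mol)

Φ = 0.611

Product: 3.91e21 / 6.022e23 = 0.006493 mol.
Photon energy at 319 nm: hc/λ = (6.626e-34)(2.998e8)/(319e-9) = 6.227e-19 J.
Energy delivered: (1.43e4 W m⁻²)(1.70e-4 m²)(1640 s) = 3987 J.
Photons incident: 3987 / 6.227e-19 = 6.403e21, i.e. 6.403e21/6.022e23 = 0.01063 mol.
Φ = 0.006493 mol / 0.01063 mol photons = 0.611.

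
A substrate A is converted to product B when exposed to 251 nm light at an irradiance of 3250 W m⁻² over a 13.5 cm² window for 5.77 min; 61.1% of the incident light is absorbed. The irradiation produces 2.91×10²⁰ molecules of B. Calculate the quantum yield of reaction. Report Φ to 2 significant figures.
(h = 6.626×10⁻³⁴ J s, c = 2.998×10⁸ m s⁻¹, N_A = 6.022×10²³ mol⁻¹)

Product: 2.91×10²⁰ / 6.022×10²³ = 4.832×10⁻⁴ mol.
Photon energy at 251 nm: hc/λ = (6.626×10⁻³⁴)(2.998×10⁸)/(251×10⁻⁹) = 7.914×10⁻¹⁹ J.
Energy delivered: (3250 W m⁻²)(13.5×10⁻⁴ m²)(346.2 s) = 1519 J.
Photons incident: 1519 / 7.914×10⁻¹⁹ = 1.919×10²¹, i.e. 1.919×10²¹/6.022×10²³ = 0.003187 mol.
Photons absorbed: 0.611 × 0.003187 = 0.001947 mol.
Φ = 4.832×10⁻⁴ mol / 0.001947 mol photons = 0.25.

Φ = 0.25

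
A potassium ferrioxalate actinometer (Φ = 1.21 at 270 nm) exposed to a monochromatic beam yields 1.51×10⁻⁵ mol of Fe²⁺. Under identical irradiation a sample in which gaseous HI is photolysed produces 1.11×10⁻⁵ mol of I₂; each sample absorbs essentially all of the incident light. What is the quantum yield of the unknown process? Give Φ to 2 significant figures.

Photons absorbed by the actinometer: 1.51×10⁻⁵ / 1.21 = 1.248×10⁻⁵ mol.
Φ(unknown) = 1.11×10⁻⁵ / 1.248×10⁻⁵ = 0.89.

Φ = 0.89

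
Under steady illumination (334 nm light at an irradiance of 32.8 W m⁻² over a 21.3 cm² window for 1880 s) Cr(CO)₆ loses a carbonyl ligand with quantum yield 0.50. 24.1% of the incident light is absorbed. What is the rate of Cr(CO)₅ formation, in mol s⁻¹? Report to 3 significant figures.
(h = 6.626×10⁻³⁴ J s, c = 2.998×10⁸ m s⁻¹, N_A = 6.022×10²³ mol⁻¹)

Photon energy at 334 nm: hc/λ = (6.626×10⁻³⁴)(2.998×10⁸)/(334×10⁻⁹) = 5.948×10⁻¹⁹ J.
Energy delivered: (32.8 W m⁻²)(21.3×10⁻⁴ m²)(1880 s) = 131.3 J.
Photons incident: 131.3 / 5.948×10⁻¹⁹ = 2.207×10²⁰, i.e. 2.207×10²⁰/6.022×10²³ = 3.665×10⁻⁴ mol.
Photons absorbed: 0.241 × 3.665×10⁻⁴ = 8.833×10⁻⁵ mol.
Product formed: 0.50 × 8.833×10⁻⁵ = 4.417×10⁻⁵ mol.
Rate: 4.417×10⁻⁵ / 1880 s = 2.35×10⁻⁸ mol s⁻¹.

2.35×10⁻⁸ mol s⁻¹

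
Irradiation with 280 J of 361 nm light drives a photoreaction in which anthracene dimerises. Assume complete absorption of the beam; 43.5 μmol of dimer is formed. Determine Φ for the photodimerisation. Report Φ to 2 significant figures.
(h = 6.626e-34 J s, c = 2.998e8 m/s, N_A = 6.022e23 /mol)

Product: 43.5 μmol = 4.35e-5 mol.
Photon energy at 361 nm: hc/λ = (6.626e-34)(2.998e8)/(361e-9) = 5.503e-19 J.
Photons incident: 280 / 5.503e-19 = 5.088e20, i.e. 5.088e20/6.022e23 = 8.449e-4 mol.
Φ = 4.35e-5 mol / 8.449e-4 mol photons = 0.051.

Φ = 0.051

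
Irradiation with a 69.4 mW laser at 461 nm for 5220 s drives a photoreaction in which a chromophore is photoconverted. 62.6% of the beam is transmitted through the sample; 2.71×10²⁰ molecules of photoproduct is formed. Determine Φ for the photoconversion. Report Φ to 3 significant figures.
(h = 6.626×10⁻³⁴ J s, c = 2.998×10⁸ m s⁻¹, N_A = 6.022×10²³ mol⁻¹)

Product: 2.71×10²⁰ / 6.022×10²³ = 4.500×10⁻⁴ mol.
Photon energy at 461 nm: hc/λ = (6.626×10⁻³⁴)(2.998×10⁸)/(461×10⁻⁹) = 4.309×10⁻¹⁹ J.
Energy delivered: (69.4 mW)(5220 s) = 362.3 J.
Photons incident: 362.3 / 4.309×10⁻¹⁹ = 8.408×10²⁰, i.e. 8.408×10²⁰/6.022×10²³ = 0.001396 mol.
Fraction absorbed: 1 − 62.6/100 = 0.3740.
Photons absorbed: 0.3740 × 0.001396 = 5.221×10⁻⁴ mol.
Φ = 4.500×10⁻⁴ mol / 5.221×10⁻⁴ mol photons = 0.862.

Φ = 0.862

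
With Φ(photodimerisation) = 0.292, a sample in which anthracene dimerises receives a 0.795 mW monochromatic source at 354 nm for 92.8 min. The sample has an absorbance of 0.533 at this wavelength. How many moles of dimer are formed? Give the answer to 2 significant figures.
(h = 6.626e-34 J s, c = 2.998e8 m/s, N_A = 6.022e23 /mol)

Photon energy at 354 nm: hc/λ = (6.626e-34)(2.998e8)/(354e-9) = 5.612e-19 J.
Energy delivered: (0.795 mW)(5568 s) = 4.427 J.
Photons incident: 4.427 / 5.612e-19 = 7.888e18, i.e. 7.888e18/6.022e23 = 1.310e-5 mol.
Fraction absorbed: 1 − 10^(−0.533) = 0.7069.
Photons absorbed: 0.7069 × 1.310e-5 = 9.260e-6 mol.
Product: Φ × n_abs = 0.292 × 9.260e-6 = 2.704e-6 mol.

2.7e-6 mol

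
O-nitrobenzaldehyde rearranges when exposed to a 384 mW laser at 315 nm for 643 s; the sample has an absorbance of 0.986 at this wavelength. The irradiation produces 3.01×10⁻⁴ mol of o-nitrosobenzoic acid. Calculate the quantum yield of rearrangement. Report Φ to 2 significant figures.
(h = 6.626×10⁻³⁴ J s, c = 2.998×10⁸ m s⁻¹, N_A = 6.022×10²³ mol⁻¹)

Photon energy at 315 nm: hc/λ = (6.626×10⁻³⁴)(2.998×10⁸)/(315×10⁻⁹) = 6.306×10⁻¹⁹ J.
Energy delivered: (384 mW)(643 s) = 246.9 J.
Photons incident: 246.9 / 6.306×10⁻¹⁹ = 3.915×10²⁰, i.e. 3.915×10²⁰/6.022×10²³ = 6.501×10⁻⁴ mol.
Fraction absorbed: 1 − 10^(−0.986) = 0.8967.
Photons absorbed: 0.8967 × 6.501×10⁻⁴ = 5.829×10⁻⁴ mol.
Φ = 3.01×10⁻⁴ mol / 5.829×10⁻⁴ mol photons = 0.52.

Φ = 0.52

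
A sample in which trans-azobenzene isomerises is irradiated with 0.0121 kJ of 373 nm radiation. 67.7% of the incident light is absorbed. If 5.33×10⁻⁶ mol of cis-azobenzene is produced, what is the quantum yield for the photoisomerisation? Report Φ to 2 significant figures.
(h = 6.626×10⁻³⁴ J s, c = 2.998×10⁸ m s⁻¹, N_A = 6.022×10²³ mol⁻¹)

Φ = 0.21

Photon energy at 373 nm: hc/λ = (6.626×10⁻³⁴)(2.998×10⁸)/(373×10⁻⁹) = 5.326×10⁻¹⁹ J.
Incident energy: 0.0121 kJ = 12.1 J.
Photons incident: 12.1 / 5.326×10⁻¹⁹ = 2.272×10¹⁹, i.e. 2.272×10¹⁹/6.022×10²³ = 3.773×10⁻⁵ mol.
Photons absorbed: 0.677 × 3.773×10⁻⁵ = 2.554×10⁻⁵ mol.
Φ = 5.33×10⁻⁶ mol / 2.554×10⁻⁵ mol photons = 0.21.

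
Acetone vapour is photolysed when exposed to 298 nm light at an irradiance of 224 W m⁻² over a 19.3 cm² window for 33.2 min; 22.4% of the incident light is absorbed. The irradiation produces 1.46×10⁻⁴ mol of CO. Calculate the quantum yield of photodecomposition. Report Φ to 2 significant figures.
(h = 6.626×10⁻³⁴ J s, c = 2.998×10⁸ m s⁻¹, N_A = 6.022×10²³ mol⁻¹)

Photon energy at 298 nm: hc/λ = (6.626×10⁻³⁴)(2.998×10⁸)/(298×10⁻⁹) = 6.666×10⁻¹⁹ J.
Energy delivered: (224 W m⁻²)(19.3×10⁻⁴ m²)(1992 s) = 861.2 J.
Photons incident: 861.2 / 6.666×10⁻¹⁹ = 1.292×10²¹, i.e. 1.292×10²¹/6.022×10²³ = 0.002145 mol.
Photons absorbed: 0.224 × 0.002145 = 4.805×10⁻⁴ mol.
Φ = 1.46×10⁻⁴ mol / 4.805×10⁻⁴ mol photons = 0.30.

Φ = 0.30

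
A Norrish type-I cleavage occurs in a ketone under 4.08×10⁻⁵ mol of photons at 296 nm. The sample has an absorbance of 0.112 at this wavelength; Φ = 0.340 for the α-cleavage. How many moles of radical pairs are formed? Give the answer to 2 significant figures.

3.2×10⁻⁶ mol

Fraction absorbed: 1 − 10^(−0.112) = 0.2273.
Photons absorbed: 0.2273 × 4.08×10⁻⁵ = 9.274×10⁻⁶ mol.
Product: Φ × n_abs = 0.340 × 9.274×10⁻⁶ = 3.153×10⁻⁶ mol.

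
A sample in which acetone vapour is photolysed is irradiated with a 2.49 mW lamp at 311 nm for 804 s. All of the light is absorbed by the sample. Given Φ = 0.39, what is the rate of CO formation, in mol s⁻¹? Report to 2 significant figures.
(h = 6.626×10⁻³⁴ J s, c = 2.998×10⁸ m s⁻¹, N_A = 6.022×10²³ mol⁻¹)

2.5×10⁻⁹ mol s⁻¹

Photon energy at 311 nm: hc/λ = (6.626×10⁻³⁴)(2.998×10⁸)/(311×10⁻⁹) = 6.387×10⁻¹⁹ J.
Energy delivered: (2.49 mW)(804 s) = 2.002 J.
Photons incident: 2.002 / 6.387×10⁻¹⁹ = 3.134×10¹⁸, i.e. 3.134×10¹⁸/6.022×10²³ = 5.204×10⁻⁶ mol.
Product formed: 0.39 × 5.204×10⁻⁶ = 2.030×10⁻⁶ mol.
Rate: 2.030×10⁻⁶ / 804 s = 2.5×10⁻⁹ mol s⁻¹.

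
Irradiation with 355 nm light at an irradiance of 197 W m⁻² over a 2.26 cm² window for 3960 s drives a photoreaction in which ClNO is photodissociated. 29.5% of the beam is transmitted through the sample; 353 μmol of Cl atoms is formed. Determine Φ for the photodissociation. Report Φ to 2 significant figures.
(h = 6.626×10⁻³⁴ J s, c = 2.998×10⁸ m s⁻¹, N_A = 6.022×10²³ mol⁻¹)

Product: 353 μmol = 3.53×10⁻⁴ mol.
Photon energy at 355 nm: hc/λ = (6.626×10⁻³⁴)(2.998×10⁸)/(355×10⁻⁹) = 5.596×10⁻¹⁹ J.
Energy delivered: (197 W m⁻²)(2.26×10⁻⁴ m²)(3960 s) = 176.3 J.
Photons incident: 176.3 / 5.596×10⁻¹⁹ = 3.150×10²⁰, i.e. 3.150×10²⁰/6.022×10²³ = 5.231×10⁻⁴ mol.
Fraction absorbed: 1 − 29.5/100 = 0.7050.
Photons absorbed: 0.7050 × 5.231×10⁻⁴ = 3.688×10⁻⁴ mol.
Φ = 3.53×10⁻⁴ mol / 3.688×10⁻⁴ mol photons = 0.96.

Φ = 0.96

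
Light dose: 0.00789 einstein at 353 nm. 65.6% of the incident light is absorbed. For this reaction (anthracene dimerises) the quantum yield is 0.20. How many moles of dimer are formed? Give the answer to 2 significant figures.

0.0010 mol

Photons absorbed: 0.656 × 0.00789 = 0.005176 mol.
Product: Φ × n_abs = 0.20 × 0.005176 = 0.001035 mol.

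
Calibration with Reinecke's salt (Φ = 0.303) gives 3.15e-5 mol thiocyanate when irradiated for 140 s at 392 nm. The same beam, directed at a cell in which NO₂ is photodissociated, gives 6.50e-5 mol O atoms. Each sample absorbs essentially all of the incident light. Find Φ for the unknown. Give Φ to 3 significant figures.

Photons absorbed by the actinometer: 3.15e-5 / 0.303 = 1.040e-4 mol.
Φ(unknown) = 6.50e-5 / 1.040e-4 = 0.625.

Φ = 0.625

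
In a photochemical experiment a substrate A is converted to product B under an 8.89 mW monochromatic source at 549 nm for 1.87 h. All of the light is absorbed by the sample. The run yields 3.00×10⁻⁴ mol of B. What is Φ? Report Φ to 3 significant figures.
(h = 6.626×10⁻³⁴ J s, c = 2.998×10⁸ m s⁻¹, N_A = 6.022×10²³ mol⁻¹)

Photon energy at 549 nm: hc/λ = (6.626×10⁻³⁴)(2.998×10⁸)/(549×10⁻⁹) = 3.618×10⁻¹⁹ J.
Energy delivered: (8.89 mW)(6732 s) = 59.85 J.
Photons incident: 59.85 / 3.618×10⁻¹⁹ = 1.654×10²⁰, i.e. 1.654×10²⁰/6.022×10²³ = 2.747×10⁻⁴ mol.
Φ = 3.00×10⁻⁴ mol / 2.747×10⁻⁴ mol photons = 1.09.

Φ = 1.09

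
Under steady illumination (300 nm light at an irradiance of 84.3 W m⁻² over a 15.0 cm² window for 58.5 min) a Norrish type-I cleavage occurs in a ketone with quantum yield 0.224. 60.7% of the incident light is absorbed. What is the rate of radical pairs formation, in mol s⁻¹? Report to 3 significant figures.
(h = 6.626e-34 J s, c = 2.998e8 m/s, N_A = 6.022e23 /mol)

Photon energy at 300 nm: hc/λ = (6.626e-34)(2.998e8)/(300e-9) = 6.622e-19 J.
Energy delivered: (84.3 W m⁻²)(15.0e-4 m²)(3510 s) = 443.8 J.
Photons incident: 443.8 / 6.622e-19 = 6.702e20, i.e. 6.702e20/6.022e23 = 0.001113 mol.
Photons absorbed: 0.607 × 0.001113 = 6.756e-4 mol.
Product formed: 0.224 × 6.756e-4 = 1.513e-4 mol.
Rate: 1.513e-4 / 3510 s = 4.31e-8 mol s⁻¹.

4.31e-8 mol s⁻¹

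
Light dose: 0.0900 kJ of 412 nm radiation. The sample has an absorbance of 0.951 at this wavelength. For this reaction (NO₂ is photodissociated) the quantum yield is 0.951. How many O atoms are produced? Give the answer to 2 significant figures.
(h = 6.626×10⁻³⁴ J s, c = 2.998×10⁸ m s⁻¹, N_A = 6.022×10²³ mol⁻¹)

Photon energy at 412 nm: hc/λ = (6.626×10⁻³⁴)(2.998×10⁸)/(412×10⁻⁹) = 4.822×10⁻¹⁹ J.
Incident energy: 0.0900 kJ = 90.0 J.
Photons incident: 90.0 / 4.822×10⁻¹⁹ = 1.866×10²⁰, i.e. 1.866×10²⁰/6.022×10²³ = 3.099×10⁻⁴ mol.
Fraction absorbed: 1 − 10^(−0.951) = 0.8881.
Photons absorbed: 0.8881 × 3.099×10⁻⁴ = 2.752×10⁻⁴ mol.
Product: Φ × n_abs = 0.951 × 2.752×10⁻⁴ = 2.617×10⁻⁴ mol.
As a count: 2.617×10⁻⁴ × 6.022×10²³ = 1.6×10²⁰.

1.6×10²⁰ atoms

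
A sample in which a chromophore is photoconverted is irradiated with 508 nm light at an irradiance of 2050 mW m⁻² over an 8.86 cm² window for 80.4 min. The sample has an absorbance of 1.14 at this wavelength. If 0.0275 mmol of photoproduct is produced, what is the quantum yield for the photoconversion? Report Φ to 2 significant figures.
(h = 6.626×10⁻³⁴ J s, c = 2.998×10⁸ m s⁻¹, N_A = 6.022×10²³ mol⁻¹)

Product: 0.0275 mmol = 2.75×10⁻⁵ mol.
Photon energy at 508 nm: hc/λ = (6.626×10⁻³⁴)(2.998×10⁸)/(508×10⁻⁹) = 3.910×10⁻¹⁹ J.
Energy delivered: (2050 mW m⁻²)(8.86×10⁻⁴ m²)(4824 s) = 8.762 J.
Photons incident: 8.762 / 3.910×10⁻¹⁹ = 2.241×10¹⁹, i.e. 2.241×10¹⁹/6.022×10²³ = 3.721×10⁻⁵ mol.
Fraction absorbed: 1 − 10^(−1.14) = 0.9276.
Photons absorbed: 0.9276 × 3.721×10⁻⁵ = 3.452×10⁻⁵ mol.
Φ = 2.75×10⁻⁵ mol / 3.452×10⁻⁵ mol photons = 0.80.

Φ = 0.80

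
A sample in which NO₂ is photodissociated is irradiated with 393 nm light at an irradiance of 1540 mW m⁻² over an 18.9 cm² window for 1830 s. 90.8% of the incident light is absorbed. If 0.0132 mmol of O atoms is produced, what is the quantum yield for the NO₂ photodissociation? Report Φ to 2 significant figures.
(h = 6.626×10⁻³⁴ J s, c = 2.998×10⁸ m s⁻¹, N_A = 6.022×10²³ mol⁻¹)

Product: 0.0132 mmol = 1.32×10⁻⁵ mol.
Photon energy at 393 nm: hc/λ = (6.626×10⁻³⁴)(2.998×10⁸)/(393×10⁻⁹) = 5.055×10⁻¹⁹ J.
Energy delivered: (1540 mW m⁻²)(18.9×10⁻⁴ m²)(1830 s) = 5.326 J.
Photons incident: 5.326 / 5.055×10⁻¹⁹ = 1.054×10¹⁹, i.e. 1.054×10¹⁹/6.022×10²³ = 1.750×10⁻⁵ mol.
Photons absorbed: 0.908 × 1.750×10⁻⁵ = 1.589×10⁻⁵ mol.
Φ = 1.32×10⁻⁵ mol / 1.589×10⁻⁵ mol photons = 0.83.

Φ = 0.83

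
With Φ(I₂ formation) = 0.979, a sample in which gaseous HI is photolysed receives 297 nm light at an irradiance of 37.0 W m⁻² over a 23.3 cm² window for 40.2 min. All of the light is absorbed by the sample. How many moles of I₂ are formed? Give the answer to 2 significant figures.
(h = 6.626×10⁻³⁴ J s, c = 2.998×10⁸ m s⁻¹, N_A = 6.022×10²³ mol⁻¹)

Photon energy at 297 nm: hc/λ = (6.626×10⁻³⁴)(2.998×10⁸)/(297×10⁻⁹) = 6.688×10⁻¹⁹ J.
Energy delivered: (37.0 W m⁻²)(23.3×10⁻⁴ m²)(2412 s) = 207.9 J.
Photons incident: 207.9 / 6.688×10⁻¹⁹ = 3.109×10²⁰, i.e. 3.109×10²⁰/6.022×10²³ = 5.163×10⁻⁴ mol.
Product: Φ × n_abs = 0.979 × 5.163×10⁻⁴ = 5.055×10⁻⁴ mol.

5.1×10⁻⁴ mol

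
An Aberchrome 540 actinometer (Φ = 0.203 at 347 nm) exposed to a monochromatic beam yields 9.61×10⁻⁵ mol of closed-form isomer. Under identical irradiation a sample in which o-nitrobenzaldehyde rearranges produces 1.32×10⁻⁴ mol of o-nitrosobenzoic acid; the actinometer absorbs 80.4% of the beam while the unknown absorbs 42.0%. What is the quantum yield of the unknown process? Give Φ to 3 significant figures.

Φ = 0.534

Photons absorbed by the actinometer: 9.61×10⁻⁵ / 0.203 = 4.734×10⁻⁴ mol.
Incident flux: 4.734×10⁻⁴ / 0.804 = 5.888×10⁻⁴ einstein.
Absorbed by unknown: 0.420 × 5.888×10⁻⁴ = 2.473×10⁻⁴ mol.
Φ(unknown) = 1.32×10⁻⁴ / 2.473×10⁻⁴ = 0.534.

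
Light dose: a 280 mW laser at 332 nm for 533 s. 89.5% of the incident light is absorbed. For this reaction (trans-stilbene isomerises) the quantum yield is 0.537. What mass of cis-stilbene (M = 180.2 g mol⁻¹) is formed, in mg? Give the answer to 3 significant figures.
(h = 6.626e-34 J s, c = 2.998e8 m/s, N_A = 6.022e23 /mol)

Photon energy at 332 nm: hc/λ = (6.626e-34)(2.998e8)/(332e-9) = 5.983e-19 J.
Energy delivered: (280 mW)(533 s) = 149.2 J.
Photons incident: 149.2 / 5.983e-19 = 2.494e20, i.e. 2.494e20/6.022e23 = 4.141e-4 mol.
Photons absorbed: 0.895 × 4.141e-4 = 3.706e-4 mol.
Product: Φ × n_abs = 0.537 × 3.706e-4 = 1.990e-4 mol.
Mass: 1.990e-4 × 180.2 = 0.03586 g = 35.9 mg.

35.9 mg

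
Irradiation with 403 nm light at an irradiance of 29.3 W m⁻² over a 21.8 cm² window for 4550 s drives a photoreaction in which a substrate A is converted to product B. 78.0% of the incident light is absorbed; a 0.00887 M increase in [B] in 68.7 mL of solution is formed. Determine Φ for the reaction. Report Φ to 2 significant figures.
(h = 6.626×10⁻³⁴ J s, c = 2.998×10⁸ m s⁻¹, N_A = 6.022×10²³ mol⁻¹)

Product: (0.00887 M)(0.0687 L) = 6.094×10⁻⁴ mol.
Photon energy at 403 nm: hc/λ = (6.626×10⁻³⁴)(2.998×10⁸)/(403×10⁻⁹) = 4.929×10⁻¹⁹ J.
Energy delivered: (29.3 W m⁻²)(21.8×10⁻⁴ m²)(4550 s) = 290.6 J.
Photons incident: 290.6 / 4.929×10⁻¹⁹ = 5.896×10²⁰, i.e. 5.896×10²⁰/6.022×10²³ = 9.791×10⁻⁴ mol.
Photons absorbed: 0.780 × 9.791×10⁻⁴ = 7.637×10⁻⁴ mol.
Φ = 6.094×10⁻⁴ mol / 7.637×10⁻⁴ mol photons = 0.80.

Φ = 0.80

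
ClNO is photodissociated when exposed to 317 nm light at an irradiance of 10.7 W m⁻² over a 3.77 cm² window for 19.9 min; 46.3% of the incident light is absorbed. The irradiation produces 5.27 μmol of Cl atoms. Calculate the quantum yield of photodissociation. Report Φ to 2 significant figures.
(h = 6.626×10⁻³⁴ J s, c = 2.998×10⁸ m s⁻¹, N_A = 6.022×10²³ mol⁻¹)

Φ = 0.89

Product: 5.27 μmol = 5.27×10⁻⁶ mol.
Photon energy at 317 nm: hc/λ = (6.626×10⁻³⁴)(2.998×10⁸)/(317×10⁻⁹) = 6.266×10⁻¹⁹ J.
Energy delivered: (10.7 W m⁻²)(3.77×10⁻⁴ m²)(1194 s) = 4.816 J.
Photons incident: 4.816 / 6.266×10⁻¹⁹ = 7.686×10¹⁸, i.e. 7.686×10¹⁸/6.022×10²³ = 1.276×10⁻⁵ mol.
Photons absorbed: 0.463 × 1.276×10⁻⁵ = 5.908×10⁻⁶ mol.
Φ = 5.27×10⁻⁶ mol / 5.908×10⁻⁶ mol photons = 0.89.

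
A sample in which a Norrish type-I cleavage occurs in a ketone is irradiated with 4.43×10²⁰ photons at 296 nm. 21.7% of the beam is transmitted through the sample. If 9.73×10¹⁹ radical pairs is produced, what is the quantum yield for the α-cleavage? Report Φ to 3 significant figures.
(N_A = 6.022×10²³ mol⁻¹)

Φ = 0.281

Product: 9.73×10¹⁹ / 6.022×10²³ = 1.616×10⁻⁴ mol.
Moles of photons: 4.43×10²⁰ / 6.022×10²³ = 7.356×10⁻⁴ mol.
Fraction absorbed: 1 − 21.7/100 = 0.7830.
Photons absorbed: 0.7830 × 7.356×10⁻⁴ = 5.760×10⁻⁴ mol.
Φ = 1.616×10⁻⁴ mol / 5.760×10⁻⁴ mol photons = 0.281.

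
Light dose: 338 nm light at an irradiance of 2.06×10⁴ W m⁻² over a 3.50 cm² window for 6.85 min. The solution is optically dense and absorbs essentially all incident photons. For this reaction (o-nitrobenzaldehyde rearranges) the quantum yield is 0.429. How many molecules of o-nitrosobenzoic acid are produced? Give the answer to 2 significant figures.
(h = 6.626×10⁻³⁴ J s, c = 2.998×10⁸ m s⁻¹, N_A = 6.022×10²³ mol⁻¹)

2.2×10²¹ molecules

Photon energy at 338 nm: hc/λ = (6.626×10⁻³⁴)(2.998×10⁸)/(338×10⁻⁹) = 5.877×10⁻¹⁹ J.
Energy delivered: (2.06×10⁴ W m⁻²)(3.50×10⁻⁴ m²)(411 s) = 2963 J.
Photons incident: 2963 / 5.877×10⁻¹⁹ = 5.042×10²¹, i.e. 5.042×10²¹/6.022×10²³ = 0.008373 mol.
Product: Φ × n_abs = 0.429 × 0.008373 = 0.003592 mol.
As a count: 0.003592 × 6.022×10²³ = 2.2×10²¹.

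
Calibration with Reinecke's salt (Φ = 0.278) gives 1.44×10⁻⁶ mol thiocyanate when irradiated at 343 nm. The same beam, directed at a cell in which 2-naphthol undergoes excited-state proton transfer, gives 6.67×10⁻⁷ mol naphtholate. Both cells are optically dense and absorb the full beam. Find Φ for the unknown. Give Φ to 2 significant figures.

Φ = 0.13

Photons absorbed by the actinometer: 1.44×10⁻⁶ / 0.278 = 5.180×10⁻⁶ mol.
Φ(unknown) = 6.67×10⁻⁷ / 5.180×10⁻⁶ = 0.13.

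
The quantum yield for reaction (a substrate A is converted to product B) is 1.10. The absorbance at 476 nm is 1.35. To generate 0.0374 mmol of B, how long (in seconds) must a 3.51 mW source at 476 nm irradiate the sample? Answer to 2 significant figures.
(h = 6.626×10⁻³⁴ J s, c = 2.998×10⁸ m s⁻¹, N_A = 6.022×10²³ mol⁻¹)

Product: 0.0374 mmol = 3.74×10⁻⁵ mol.
Photons that must be absorbed: 3.74×10⁻⁵ / 1.10 = 3.400×10⁻⁵ mol.
Fraction absorbed: 1 − 10^(−1.35) = 0.9553.
Incident photons needed: 3.400×10⁻⁵ / 0.9553 = 3.559×10⁻⁵ mol.
Photon energy: hc/λ = 4.173×10⁻¹⁹ J; per mole, 2.513×10⁵ J mol⁻¹.
Energy required: 3.559×10⁻⁵ × 2.513×10⁵ = 8.944 J.
Time: 8.944 J / 0.00351 W = 2500 s.

t ≈ 2500 s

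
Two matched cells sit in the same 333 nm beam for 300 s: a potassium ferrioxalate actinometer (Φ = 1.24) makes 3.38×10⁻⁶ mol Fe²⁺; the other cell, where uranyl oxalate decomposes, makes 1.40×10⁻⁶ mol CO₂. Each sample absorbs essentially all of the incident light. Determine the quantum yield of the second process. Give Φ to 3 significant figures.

Φ = 0.514

Photons absorbed by the actinometer: 3.38×10⁻⁶ / 1.24 = 2.726×10⁻⁶ mol.
Φ(unknown) = 1.40×10⁻⁶ / 2.726×10⁻⁶ = 0.514.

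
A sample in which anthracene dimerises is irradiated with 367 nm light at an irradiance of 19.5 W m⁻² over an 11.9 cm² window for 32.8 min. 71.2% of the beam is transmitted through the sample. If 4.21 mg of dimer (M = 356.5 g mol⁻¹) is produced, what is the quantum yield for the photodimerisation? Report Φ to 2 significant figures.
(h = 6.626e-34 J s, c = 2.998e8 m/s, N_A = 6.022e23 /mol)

Product: 4.21 mg / 356.5 g mol⁻¹ = 1.181e-5 mol.
Photon energy at 367 nm: hc/λ = (6.626e-34)(2.998e8)/(367e-9) = 5.413e-19 J.
Energy delivered: (19.5 W m⁻²)(11.9e-4 m²)(1968 s) = 45.67 J.
Photons incident: 45.67 / 5.413e-19 = 8.437e19, i.e. 8.437e19/6.022e23 = 1.401e-4 mol.
Fraction absorbed: 1 − 71.2/100 = 0.2880.
Photons absorbed: 0.2880 × 1.401e-4 = 4.035e-5 mol.
Φ = 1.181e-5 mol / 4.035e-5 mol photons = 0.29.

Φ = 0.29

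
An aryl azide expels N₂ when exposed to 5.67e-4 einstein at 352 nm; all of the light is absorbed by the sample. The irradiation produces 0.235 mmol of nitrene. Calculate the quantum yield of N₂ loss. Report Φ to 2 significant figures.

Product: 0.235 mmol = 2.35e-4 mol.
Φ = 2.35e-4 mol / 5.67e-4 mol photons = 0.41.

Φ = 0.41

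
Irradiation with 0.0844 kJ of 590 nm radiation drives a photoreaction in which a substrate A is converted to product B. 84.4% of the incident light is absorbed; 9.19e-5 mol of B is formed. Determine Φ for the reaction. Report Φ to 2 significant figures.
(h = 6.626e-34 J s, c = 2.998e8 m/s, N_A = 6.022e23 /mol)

Φ = 0.26

Photon energy at 590 nm: hc/λ = (6.626e-34)(2.998e8)/(590e-9) = 3.367e-19 J.
Incident energy: 0.0844 kJ = 84.4 J.
Photons incident: 84.4 / 3.367e-19 = 2.507e20, i.e. 2.507e20/6.022e23 = 4.163e-4 mol.
Photons absorbed: 0.844 × 4.163e-4 = 3.514e-4 mol.
Φ = 9.19e-5 mol / 3.514e-4 mol photons = 0.26.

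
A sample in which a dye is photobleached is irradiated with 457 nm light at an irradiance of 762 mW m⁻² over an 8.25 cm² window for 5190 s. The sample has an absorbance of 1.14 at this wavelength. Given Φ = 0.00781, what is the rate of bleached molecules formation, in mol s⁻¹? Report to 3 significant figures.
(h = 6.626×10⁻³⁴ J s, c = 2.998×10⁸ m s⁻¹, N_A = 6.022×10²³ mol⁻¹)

1.74×10⁻¹¹ mol s⁻¹

Photon energy at 457 nm: hc/λ = (6.626×10⁻³⁴)(2.998×10⁸)/(457×10⁻⁹) = 4.347×10⁻¹⁹ J.
Energy delivered: (762 mW m⁻²)(8.25×10⁻⁴ m²)(5190 s) = 3.263 J.
Photons incident: 3.263 / 4.347×10⁻¹⁹ = 7.506×10¹⁸, i.e. 7.506×10¹⁸/6.022×10²³ = 1.246×10⁻⁵ mol.
Fraction absorbed: 1 − 10^(−1.14) = 0.9276.
Photons absorbed: 0.9276 × 1.246×10⁻⁵ = 1.156×10⁻⁵ mol.
Product formed: 0.00781 × 1.156×10⁻⁵ = 9.028×10⁻⁸ mol.
Rate: 9.028×10⁻⁸ / 5190 s = 1.74×10⁻¹¹ mol s⁻¹.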